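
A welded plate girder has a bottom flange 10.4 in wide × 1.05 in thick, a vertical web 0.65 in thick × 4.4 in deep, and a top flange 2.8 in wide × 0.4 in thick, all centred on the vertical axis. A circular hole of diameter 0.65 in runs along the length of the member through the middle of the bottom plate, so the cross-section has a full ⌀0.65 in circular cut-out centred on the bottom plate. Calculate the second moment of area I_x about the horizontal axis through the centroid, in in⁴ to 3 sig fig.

I_x ≈ 43.7 in⁴

Split into non-overlapping primitives; take the origin at the lower-left of the bounding box.
Bottom plate: 10.4 × 1.05, A = 10.92 in², y = 0.525 in, Ī = 1.0033 in⁴.
Web plate: 0.65 × 4.4, A = 2.86 in², y = 3.25 in, Ī = 4.6141 in⁴.
Top plate: 2.8 × 0.4, A = 1.12 in², y = 5.65 in, Ī = 0.014933 in⁴.
Hole (subtracted): ⌀0.65, A = 0.33183 in², y = 0.525 in, Ī = 0.0087624 in⁴.
Centroid: ȳ = ΣA·y / ΣA = 1.454 in.
Transfer each piece to the horizontal axis through the centroid using Ī + A·d² with d = y − 1.454:
  bottom plate: d = -0.92898 in → contributes +10.427 in⁴
  web plate: d = 1.796 in → contributes +13.84 in⁴
  top plate: d = 4.196 in → contributes +19.734 in⁴
  hole: d = -0.92898 in → contributes −0.29513 in⁴
Total I = 43.706 in⁴.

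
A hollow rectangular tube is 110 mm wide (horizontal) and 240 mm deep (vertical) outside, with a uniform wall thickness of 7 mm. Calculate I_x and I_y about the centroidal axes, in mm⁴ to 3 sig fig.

I_x ≈ 3.44 × 10⁷ mm⁴, I_y ≈ 9.96 × 10⁶ mm⁴

Decompose the section into non-overlapping parts with the origin at the bottom-left of its bounding rectangle.
Outer rectangle: 110 × 240, A = 26 400 mm², y = 120 mm, Ī = 126 720 000 mm⁴.
Inner void (subtracted): 96 × 226, A = 21 696 mm², y = 120 mm, Ī = 92 345 408 mm⁴.
By symmetry the centroid is at mid-height, ȳ = 120 mm.
All pieces are centred on the centroidal x-axis, so I = ΣĪ (holes subtracted) = 34 374 592 mm⁴.
Repeating about the centroidal y-axis gives I_y = 9 957 472 mm⁴.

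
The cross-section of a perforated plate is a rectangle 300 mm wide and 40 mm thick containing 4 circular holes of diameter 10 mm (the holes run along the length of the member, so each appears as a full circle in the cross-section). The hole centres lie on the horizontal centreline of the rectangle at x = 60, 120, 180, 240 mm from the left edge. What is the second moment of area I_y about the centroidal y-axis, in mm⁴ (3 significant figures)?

Treat the section as a set of non-overlapping primitives; coordinates are from the bounding-box lower-left.
Plate: 300 × 40, A = 12 000 mm², x = 150 mm, Ī = 90 000 000 mm⁴.
Hole 1 (subtracted): ⌀10, A = 78.54 mm², x = 60 mm, Ī = 490.87 mm⁴.
Hole 2 (subtracted): ⌀10, A = 78.54 mm², x = 120 mm, Ī = 490.87 mm⁴.
Hole 3 (subtracted): ⌀10, A = 78.54 mm², x = 180 mm, Ī = 490.87 mm⁴.
Hole 4 (subtracted): ⌀10, A = 78.54 mm², x = 240 mm, Ī = 490.87 mm⁴.
By symmetry the centroid is at mid-width, x̄ = 150 mm.
Transfer each piece to the centroidal y-axis using Ī + A·d² with d = x − 150:
  plate: d = 0 mm → contributes +90 000 000 mm⁴
  hole 1: d = -90 mm → contributes −636 663 mm⁴
  hole 2: d = -30 mm → contributes −71 177 mm⁴
  hole 3: d = 30 mm → contributes −71 177 mm⁴
  hole 4: d = 90 mm → contributes −636 663 mm⁴
Total I = 88 584 320 mm⁴.

I_y ≈ 8.86 × 10⁷ mm⁴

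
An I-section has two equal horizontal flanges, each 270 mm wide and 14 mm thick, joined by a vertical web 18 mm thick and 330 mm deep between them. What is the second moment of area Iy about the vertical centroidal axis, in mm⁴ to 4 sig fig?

Split into non-overlapping primitives; take the origin at the lower-left of the bounding box.
Bottom flange: 270 × 14, A = 3 780 mm², x = 135 mm, Ī = 22 963 500 mm⁴.
Web: 18 × 330, A = 5 940 mm², x = 135 mm, Ī = 160 380 mm⁴.
Top flange: 270 × 14, A = 3 780 mm², x = 135 mm, Ī = 22 963 500 mm⁴.
By symmetry the centroid is at mid-width, x̄ = 135 mm.
All pieces are centred on the vertical centroidal axis, so I = ΣĪ = 46 087 380 mm⁴.

Iy ≈ 4.609 × 10⁷ mm⁴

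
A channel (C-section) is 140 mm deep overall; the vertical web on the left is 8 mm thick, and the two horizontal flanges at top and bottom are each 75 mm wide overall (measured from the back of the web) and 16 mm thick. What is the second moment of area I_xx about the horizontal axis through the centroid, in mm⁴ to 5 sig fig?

Treat the section as a set of non-overlapping primitives; coordinates are from the bounding-box lower-left.
Web: 8 × 140, A = 1 120 mm², y = 70 mm, Ī = 1 829 333 mm⁴.
Top flange (beyond web): 67 × 16, A = 1 072 mm², y = 132 mm, Ī = 22869.33 mm⁴.
Bottom flange (beyond web): 67 × 16, A = 1 072 mm², y = 8 mm, Ī = 22869.33 mm⁴.
By symmetry the centroid is at mid-height, ȳ = 70 mm.
Transfer each piece to the horizontal axis through the centroid using Ī + A·d² with d = y − 70:
  web: d = 0 mm → contributes +1 829 333 mm⁴
  top flange (beyond web): d = 62 mm → contributes +4 143 637 mm⁴
  bottom flange (beyond web): d = -62 mm → contributes +4 143 637 mm⁴
Total I = 10 116 608 mm⁴.

I_xx ≈ 1.0117 × 10⁷ mm⁴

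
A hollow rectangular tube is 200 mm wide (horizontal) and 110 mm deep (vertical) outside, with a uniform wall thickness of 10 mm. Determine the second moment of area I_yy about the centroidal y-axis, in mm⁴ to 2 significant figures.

Split into non-overlapping primitives; take the origin at the lower-left of the bounding box.
Outer rectangle: 200 × 110, A = 22 000 mm², x = 100 mm, Ī = 73 333 333 mm⁴.
Inner void (subtracted): 180 × 90, A = 16 200 mm², x = 100 mm, Ī = 43 740 000 mm⁴.
By symmetry the centroid is at mid-width, x̄ = 100 mm.
All pieces are centred on the centroidal y-axis, so I = ΣĪ (holes subtracted) = 29 593 333 mm⁴.

I_yy ≈ 3.0 × 10⁷ mm⁴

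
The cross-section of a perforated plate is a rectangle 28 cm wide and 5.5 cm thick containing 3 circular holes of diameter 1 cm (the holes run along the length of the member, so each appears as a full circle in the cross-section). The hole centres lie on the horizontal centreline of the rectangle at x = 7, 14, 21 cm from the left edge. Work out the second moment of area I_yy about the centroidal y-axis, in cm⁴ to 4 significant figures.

I_yy ≈ 9984 cm⁴

Decompose the section into non-overlapping parts with the origin at the bottom-left of its bounding rectangle.
Plate: 28 × 5.5, A = 154 cm², x = 14 cm, Ī = 10061.3 cm⁴.
Hole 1 (subtracted): ⌀1, A = 0.785398 cm², x = 7 cm, Ī = 0.0490874 cm⁴.
Hole 2 (subtracted): ⌀1, A = 0.785398 cm², x = 14 cm, Ī = 0.0490874 cm⁴.
Hole 3 (subtracted): ⌀1, A = 0.785398 cm², x = 21 cm, Ī = 0.0490874 cm⁴.
By symmetry the centroid is at mid-width, x̄ = 14 cm.
Transfer each piece to the centroidal y-axis using Ī + A·d² with d = x − 14:
  plate: d = 0 cm → contributes +10061.3 cm⁴
  hole 1: d = -7 cm → contributes −38.5336 cm⁴
  hole 2: d = 0 cm → contributes −0.0490874 cm⁴
  hole 3: d = 7 cm → contributes −38.5336 cm⁴
Total I = 9984.22 cm⁴.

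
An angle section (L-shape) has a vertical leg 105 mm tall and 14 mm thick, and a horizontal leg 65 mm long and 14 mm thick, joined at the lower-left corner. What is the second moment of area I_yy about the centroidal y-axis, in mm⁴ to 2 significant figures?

I_yy ≈ 6.9 × 10⁵ mm⁴

Decompose the section into non-overlapping parts with the origin at the bottom-left of its bounding rectangle.
Vertical leg: 14 × 105, A = 1 470 mm², x = 7 mm, Ī = 24 010 mm⁴.
Horizontal leg (remainder): 51 × 14, A = 714 mm², x = 39.5 mm, Ī = 154 760 mm⁴.
Centroid: x̄ = ΣA·x / ΣA = 17.63 mm.
Transfer each piece to the centroidal y-axis using Ī + A·d² with d = x − 17.63:
  vertical leg: d = -10.63 mm → contributes +189 959 mm⁴
  horizontal leg (remainder): d = 21.88 mm → contributes +496 420 mm⁴
Total I = 686 379 mm⁴.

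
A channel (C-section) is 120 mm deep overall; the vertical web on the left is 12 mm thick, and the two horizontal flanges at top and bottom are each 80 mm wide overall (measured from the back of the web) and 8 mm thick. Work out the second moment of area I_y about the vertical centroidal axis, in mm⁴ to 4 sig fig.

Split into non-overlapping primitives; take the origin at the lower-left of the bounding box.
Web: 12 × 120, A = 1 440 mm², x = 6 mm, Ī = 17 280 mm⁴.
Top flange (beyond web): 68 × 8, A = 544 mm², x = 46 mm, Ī = 209 621 mm⁴.
Bottom flange (beyond web): 68 × 8, A = 544 mm², x = 46 mm, Ī = 209 621 mm⁴.
Centroid: x̄ = ΣA·x / ΣA = 23.2152 mm.
Transfer each piece to the vertical centroidal axis using Ī + A·d² with d = x − 23.2152:
  web: d = -17.2152 mm → contributes +444 042 mm⁴
  top flange (beyond web): d = 22.7848 mm → contributes +492 038 mm⁴
  bottom flange (beyond web): d = 22.7848 mm → contributes +492 038 mm⁴
Total I = 1 428 118 mm⁴.

I_y ≈ 1.428 × 10⁶ mm⁴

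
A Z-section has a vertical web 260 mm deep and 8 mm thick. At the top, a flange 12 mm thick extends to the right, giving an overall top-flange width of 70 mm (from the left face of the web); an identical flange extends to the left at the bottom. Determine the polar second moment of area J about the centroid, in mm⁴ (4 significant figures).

Split into non-overlapping primitives; take the origin at the lower-left of the bounding box.
Web: 8 × 260, A = 2 080 mm², y = 130 mm, Ī = 11 717 333 mm⁴.
Top flange (beyond web): 62 × 12, A = 744 mm², y = 254 mm, Ī = 8 928 mm⁴.
Bottom flange (beyond web): 62 × 12, A = 744 mm², y = 6 mm, Ī = 8 928 mm⁴.
Centroid: ȳ = ΣA·y / ΣA = 130 mm.
Transfer each piece to the centroidal x-axis using Ī + A·d² with d = y − 130:
  web: d = 0 mm → contributes +11 717 333 mm⁴
  top flange (beyond web): d = 124 mm → contributes +11 448 672 mm⁴
  bottom flange (beyond web): d = -124 mm → contributes +11 448 672 mm⁴
Total I = 34 614 677 mm⁴.
For the y-axis: x̄ = 66 mm.
Repeating about the centroidal y-axis gives I_y = 2 310 549 mm⁴.
Polar second moment: J = I_x + I_y = 36 925 227 mm⁴.

J ≈ 3.693 × 10⁷ mm⁴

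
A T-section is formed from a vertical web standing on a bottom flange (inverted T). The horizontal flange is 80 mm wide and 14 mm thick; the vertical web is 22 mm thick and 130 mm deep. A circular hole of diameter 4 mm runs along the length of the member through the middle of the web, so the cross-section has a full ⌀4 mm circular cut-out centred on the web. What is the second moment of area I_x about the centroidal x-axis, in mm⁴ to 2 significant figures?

I_x ≈ 8.2 × 10⁶ mm⁴

Split into non-overlapping primitives; take the origin at the lower-left of the bounding box.
Flange: 80 × 14, A = 1 120 mm², y = 7 mm, Ī = 18 293 mm⁴.
Web: 22 × 130, A = 2 860 mm², y = 79 mm, Ī = 4 027 833 mm⁴.
Hole (subtracted): ⌀4, A = 12.57 mm², y = 79 mm, Ī = 12.57 mm⁴.
Centroid: ȳ = ΣA·y / ΣA = 58.67 mm.
Transfer each piece to the centroidal x-axis using Ī + A·d² with d = y − 58.67:
  flange: d = -51.67 mm → contributes +3 008 980 mm⁴
  web: d = 20.33 mm → contributes +5 209 371 mm⁴
  hole: d = 20.33 mm → contributes −5 204 mm⁴
Total I = 8 213 147 mm⁴.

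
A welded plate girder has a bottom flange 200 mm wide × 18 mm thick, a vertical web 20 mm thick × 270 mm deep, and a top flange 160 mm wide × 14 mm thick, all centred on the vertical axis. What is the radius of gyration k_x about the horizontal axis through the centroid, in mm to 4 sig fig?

Treat the section as a set of non-overlapping primitives; coordinates are from the bounding-box lower-left.
Bottom plate: 200 × 18, A = 3 600 mm², y = 9 mm, Ī = 97 200 mm⁴.
Web plate: 20 × 270, A = 5 400 mm², y = 153 mm, Ī = 32 805 000 mm⁴.
Top plate: 160 × 14, A = 2 240 mm², y = 295 mm, Ī = 36586.7 mm⁴.
Centroid: ȳ = ΣA·y / ΣA = 135.178 mm.
Transfer each piece to the horizontal axis through the centroid using Ī + A·d² with d = y − 135.178:
  bottom plate: d = -126.178 mm → contributes +57 412 337 mm⁴
  web plate: d = 17.8221 mm → contributes +34 520 180 mm⁴
  top plate: d = 159.822 mm → contributes +57 253 113 mm⁴
Total I = 149 185 631 mm⁴.
Radius of gyration: k = √(I/A) = √(149 185 631 / 11 240) = 115.207 mm.

k_x ≈ 115.2 mm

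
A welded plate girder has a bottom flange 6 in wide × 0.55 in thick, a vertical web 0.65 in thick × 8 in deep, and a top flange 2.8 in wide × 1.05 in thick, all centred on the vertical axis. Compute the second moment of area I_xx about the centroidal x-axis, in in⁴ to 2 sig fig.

I_xx ≈ 150 in⁴

Break the section into simple shapes (no overlaps), measuring from the bottom-left corner of the bounding box.
Bottom plate: 6 × 0.55, A = 3.3 in², y = 0.275 in, Ī = 0.08319 in⁴.
Web plate: 0.65 × 8, A = 5.2 in², y = 4.55 in, Ī = 27.73 in⁴.
Top plate: 2.8 × 1.05, A = 2.94 in², y = 9.075 in, Ī = 0.2701 in⁴.
Centroid: ȳ = ΣA·y / ΣA = 4.48 in.
Transfer each piece to the centroidal x-axis using Ī + A·d² with d = y − 4.48:
  bottom plate: d = -4.205 in → contributes +58.43 in⁴
  web plate: d = 0.07028 in → contributes +27.76 in⁴
  top plate: d = 4.595 in → contributes +62.35 in⁴
Total I = 148.5 in⁴.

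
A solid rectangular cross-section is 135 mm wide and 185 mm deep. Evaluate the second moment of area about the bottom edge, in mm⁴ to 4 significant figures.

The section: 135 × 185, A = 24 975 mm², y = 92.5 mm, Ī = 71 230 781 mm⁴.
Transfer it to the base of the section using Ī + A·d² with d = y − 0:
  the section: d = 92.5 mm → contributes +284 923 125 mm⁴
Total I = 284 923 125 mm⁴.

I_base ≈ 2.849 × 10⁸ mm⁴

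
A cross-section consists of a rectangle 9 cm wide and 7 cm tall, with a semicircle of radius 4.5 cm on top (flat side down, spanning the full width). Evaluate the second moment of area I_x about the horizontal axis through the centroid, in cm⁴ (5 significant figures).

I_x ≈ 920.86 cm⁴

Decompose the section into non-overlapping parts with the origin at the bottom-left of its bounding rectangle.
Rectangular body: 9 × 7, A = 63 cm², y = 3.5 cm, Ī = 257.25 cm⁴.
Semicircular cap: semicircle r = 4.5, A = 31.80863 cm², y = 8.909859 cm, Ī = 45.00721 cm⁴.
Centroid: ȳ = ΣA·y / ΣA = 5.315027 cm.
Transfer each piece to the horizontal axis through the centroid using Ī + A·d² with d = y − 5.315027:
  rectangular body: d = -1.815027 cm → contributes +464.7923 cm⁴
  semicircular cap: d = 3.594833 cm → contributes +456.0644 cm⁴
Total I = 920.8567 cm⁴.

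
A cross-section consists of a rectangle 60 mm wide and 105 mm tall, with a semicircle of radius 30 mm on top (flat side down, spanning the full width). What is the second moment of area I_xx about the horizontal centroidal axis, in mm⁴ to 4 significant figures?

I_xx ≈ 1.079 × 10⁷ mm⁴

Split into non-overlapping primitives; take the origin at the lower-left of the bounding box.
Rectangular body: 60 × 105, A = 6 300 mm², y = 52.5 mm, Ī = 5 788 125 mm⁴.
Semicircular cap: semicircle r = 30, A = 1413.72 mm², y = 117.732 mm, Ī = 88903.1 mm⁴.
Centroid: ȳ = ΣA·y / ΣA = 64.4553 mm.
Transfer each piece to the horizontal centroidal axis using Ī + A·d² with d = y − 64.4553:
  rectangular body: d = -11.9553 mm → contributes +6 688 585 mm⁴
  semicircular cap: d = 53.2771 mm → contributes +4 101 659 mm⁴
Total I = 10 790 245 mm⁴.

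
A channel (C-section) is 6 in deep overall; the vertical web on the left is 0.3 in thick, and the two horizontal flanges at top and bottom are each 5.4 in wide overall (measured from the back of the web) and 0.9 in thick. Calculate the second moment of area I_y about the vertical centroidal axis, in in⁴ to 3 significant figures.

I_y ≈ 30.9 in⁴

Break the section into simple shapes (no overlaps), measuring from the bottom-left corner of the bounding box.
Web: 0.3 × 6, A = 1.8 in², x = 0.15 in, Ī = 0.0135 in⁴.
Top flange (beyond web): 5.1 × 0.9, A = 4.59 in², x = 2.85 in, Ī = 9.9488 in⁴.
Bottom flange (beyond web): 5.1 × 0.9, A = 4.59 in², x = 2.85 in, Ī = 9.9488 in⁴.
Centroid: x̄ = ΣA·x / ΣA = 2.4074 in.
Transfer each piece to the vertical centroidal axis using Ī + A·d² with d = x − 2.4074:
  web: d = -2.2574 in → contributes +9.1859 in⁴
  top flange (beyond web): d = 0.44262 in → contributes +10.848 in⁴
  bottom flange (beyond web): d = 0.44262 in → contributes +10.848 in⁴
Total I = 30.882 in⁴.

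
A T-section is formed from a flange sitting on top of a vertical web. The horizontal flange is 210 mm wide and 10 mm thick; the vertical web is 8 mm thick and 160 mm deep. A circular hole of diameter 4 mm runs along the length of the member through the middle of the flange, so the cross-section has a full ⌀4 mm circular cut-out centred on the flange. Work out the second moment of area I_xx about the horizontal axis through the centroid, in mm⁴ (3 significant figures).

I_xx ≈ 8.48 × 10⁶ mm⁴

Break the section into simple shapes (no overlaps), measuring from the bottom-left corner of the bounding box.
Flange: 210 × 10, A = 2 100 mm², y = 165 mm, Ī = 17 500 mm⁴.
Web: 8 × 160, A = 1 280 mm², y = 80 mm, Ī = 2 730 667 mm⁴.
Hole (subtracted): ⌀4, A = 12.566 mm², y = 165 mm, Ī = 12.566 mm⁴.
Centroid: ȳ = ΣA·y / ΣA = 132.69 mm.
Transfer each piece to the horizontal axis through the centroid using Ī + A·d² with d = y − 132.69:
  flange: d = 32.309 mm → contributes +2 209 694 mm⁴
  web: d = -52.691 mm → contributes +6 284 320 mm⁴
  hole: d = 32.309 mm → contributes −13 131 mm⁴
Total I = 8 480 884 mm⁴.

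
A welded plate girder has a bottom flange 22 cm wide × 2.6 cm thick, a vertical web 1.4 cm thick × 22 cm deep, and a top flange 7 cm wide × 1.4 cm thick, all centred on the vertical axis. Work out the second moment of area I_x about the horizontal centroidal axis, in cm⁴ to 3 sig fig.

Decompose the section into non-overlapping parts with the origin at the bottom-left of its bounding rectangle.
Bottom plate: 22 × 2.6, A = 57.2 cm², y = 1.3 cm, Ī = 32.223 cm⁴.
Web plate: 1.4 × 22, A = 30.8 cm², y = 13.6 cm, Ī = 1242.3 cm⁴.
Top plate: 7 × 1.4, A = 9.8 cm², y = 25.3 cm, Ī = 1.6007 cm⁴.
Centroid: ȳ = ΣA·y / ΣA = 7.5785 cm.
Transfer each piece to the horizontal centroidal axis using Ī + A·d² with d = y − 7.5785:
  bottom plate: d = -6.2785 cm → contributes +2 287 cm⁴
  web plate: d = 6.0215 cm → contributes +2 359 cm⁴
  top plate: d = 17.721 cm → contributes +3079.3 cm⁴
Total I = 7725.4 cm⁴.

I_x ≈ 7730 cm⁴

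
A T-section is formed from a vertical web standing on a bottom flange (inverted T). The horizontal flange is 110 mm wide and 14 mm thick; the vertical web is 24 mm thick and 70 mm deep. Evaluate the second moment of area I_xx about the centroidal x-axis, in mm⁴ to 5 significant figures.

I_xx ≈ 2.1285 × 10⁶ mm⁴

Decompose the section into non-overlapping parts with the origin at the bottom-left of its bounding rectangle.
Flange: 110 × 14, A = 1 540 mm², y = 7 mm, Ī = 25153.33 mm⁴.
Web: 24 × 70, A = 1 680 mm², y = 49 mm, Ī = 686 000 mm⁴.
Centroid: ȳ = ΣA·y / ΣA = 28.91304 mm.
Transfer each piece to the centroidal x-axis using Ī + A·d² with d = y − 28.91304:
  flange: d = -21.91304 mm → contributes +764632.8 mm⁴
  web: d = 20.08696 mm → contributes +1 363 856 mm⁴
Total I = 2 128 489 mm⁴.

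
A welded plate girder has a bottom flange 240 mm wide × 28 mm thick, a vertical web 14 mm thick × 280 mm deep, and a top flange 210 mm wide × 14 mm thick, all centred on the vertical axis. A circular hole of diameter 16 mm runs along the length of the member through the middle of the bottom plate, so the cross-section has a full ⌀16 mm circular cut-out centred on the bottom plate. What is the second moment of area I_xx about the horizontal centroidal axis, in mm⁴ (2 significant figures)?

Break the section into simple shapes (no overlaps), measuring from the bottom-left corner of the bounding box.
Bottom plate: 240 × 28, A = 6 720 mm², y = 14 mm, Ī = 439 040 mm⁴.
Web plate: 14 × 280, A = 3 920 mm², y = 168 mm, Ī = 25 610 667 mm⁴.
Top plate: 210 × 14, A = 2 940 mm², y = 315 mm, Ī = 48 020 mm⁴.
Hole (subtracted): ⌀16, A = 201.1 mm², y = 14 mm, Ī = 3 217 mm⁴.
Centroid: ȳ = ΣA·y / ΣA = 125.3 mm.
Transfer each piece to the horizontal centroidal axis using Ī + A·d² with d = y − 125.3:
  bottom plate: d = -111.3 mm → contributes +83 633 362 mm⁴
  web plate: d = 42.73 mm → contributes +32 769 373 mm⁴
  top plate: d = 189.7 mm → contributes +105 885 130 mm⁴
  hole: d = -111.3 mm → contributes −2 492 385 mm⁴
Total I = 219 795 479 mm⁴.

I_xx ≈ 2.2 × 10⁸ mm⁴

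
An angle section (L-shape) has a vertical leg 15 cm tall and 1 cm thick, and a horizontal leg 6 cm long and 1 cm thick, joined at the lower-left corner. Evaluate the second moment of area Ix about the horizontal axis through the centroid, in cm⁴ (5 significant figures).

Ix ≈ 465.42 cm⁴

Break the section into simple shapes (no overlaps), measuring from the bottom-left corner of the bounding box.
Vertical leg: 1 × 15, A = 15 cm², y = 7.5 cm, Ī = 281.25 cm⁴.
Horizontal leg (remainder): 5 × 1, A = 5 cm², y = 0.5 cm, Ī = 0.4166667 cm⁴.
Centroid: ȳ = ΣA·y / ΣA = 5.75 cm.
Transfer each piece to the horizontal axis through the centroid using Ī + A·d² with d = y − 5.75:
  vertical leg: d = 1.75 cm → contributes +327.1875 cm⁴
  horizontal leg (remainder): d = -5.25 cm → contributes +138.2292 cm⁴
Total I = 465.4167 cm⁴.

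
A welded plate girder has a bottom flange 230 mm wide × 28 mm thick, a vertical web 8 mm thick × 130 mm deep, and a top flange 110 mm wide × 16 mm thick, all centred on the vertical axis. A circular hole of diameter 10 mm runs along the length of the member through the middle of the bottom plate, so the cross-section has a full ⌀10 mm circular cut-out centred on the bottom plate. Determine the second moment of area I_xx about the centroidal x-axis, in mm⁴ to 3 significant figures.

I_xx ≈ 3.57 × 10⁷ mm⁴

Treat the section as a set of non-overlapping primitives; coordinates are from the bounding-box lower-left.
Bottom plate: 230 × 28, A = 6 440 mm², y = 14 mm, Ī = 420 747 mm⁴.
Web plate: 8 × 130, A = 1 040 mm², y = 93 mm, Ī = 1 464 667 mm⁴.
Top plate: 110 × 16, A = 1 760 mm², y = 166 mm, Ī = 37 547 mm⁴.
Hole (subtracted): ⌀10, A = 78.54 mm², y = 14 mm, Ī = 490.87 mm⁴.
Centroid: ȳ = ΣA·y / ΣA = 52.169 mm.
Transfer each piece to the centroidal x-axis using Ī + A·d² with d = y − 52.169:
  bottom plate: d = -38.169 mm → contributes +9 802 803 mm⁴
  web plate: d = 40.831 mm → contributes +3 198 559 mm⁴
  top plate: d = 113.83 mm → contributes +22 842 906 mm⁴
  hole: d = -38.169 mm → contributes −114 911 mm⁴
Total I = 35 729 357 mm⁴.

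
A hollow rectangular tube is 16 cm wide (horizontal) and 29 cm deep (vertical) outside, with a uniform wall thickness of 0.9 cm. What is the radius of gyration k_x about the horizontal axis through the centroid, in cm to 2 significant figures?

k_x ≈ 11 cm

Decompose the section into non-overlapping parts with the origin at the bottom-left of its bounding rectangle.
Outer rectangle: 16 × 29, A = 464 cm², y = 14.5 cm, Ī = 32 519 cm⁴.
Inner void (subtracted): 14.2 × 27.2, A = 386.2 cm², y = 14.5 cm, Ī = 23 813 cm⁴.
By symmetry the centroid is at mid-height, ȳ = 14.5 cm.
All pieces are centred on the horizontal axis through the centroid, so I = ΣĪ (holes subtracted) = 8 706 cm⁴.
Radius of gyration: k = √(I/A) = √(8 706 / 77.76) = 10.58 cm.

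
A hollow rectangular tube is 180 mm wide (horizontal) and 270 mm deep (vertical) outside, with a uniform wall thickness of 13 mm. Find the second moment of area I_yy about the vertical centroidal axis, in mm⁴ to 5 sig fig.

Split into non-overlapping primitives; take the origin at the lower-left of the bounding box.
Outer rectangle: 180 × 270, A = 48 600 mm², x = 90 mm, Ī = 131 220 000 mm⁴.
Inner void (subtracted): 154 × 244, A = 37 576 mm², x = 90 mm, Ī = 74 262 701 mm⁴.
By symmetry the centroid is at mid-width, x̄ = 90 mm.
All pieces are centred on the vertical centroidal axis, so I = ΣĪ (holes subtracted) = 56 957 299 mm⁴.

I_yy ≈ 5.6957 × 10⁷ mm⁴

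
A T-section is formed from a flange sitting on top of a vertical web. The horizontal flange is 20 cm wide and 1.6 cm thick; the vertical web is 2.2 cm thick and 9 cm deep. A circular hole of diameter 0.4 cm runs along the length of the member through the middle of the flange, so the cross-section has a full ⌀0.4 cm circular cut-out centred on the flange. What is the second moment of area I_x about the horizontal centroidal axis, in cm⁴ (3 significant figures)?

Decompose the section into non-overlapping parts with the origin at the bottom-left of its bounding rectangle.
Flange: 20 × 1.6, A = 32 cm², y = 9.8 cm, Ī = 6.8267 cm⁴.
Web: 2.2 × 9, A = 19.8 cm², y = 4.5 cm, Ī = 133.65 cm⁴.
Hole (subtracted): ⌀0.4, A = 0.12566 cm², y = 9.8 cm, Ī = 0.0012566 cm⁴.
Centroid: ȳ = ΣA·y / ΣA = 7.7692 cm.
Transfer each piece to the horizontal centroidal axis using Ī + A·d² with d = y − 7.7692:
  flange: d = 2.0308 cm → contributes +138.8 cm⁴
  web: d = -3.2692 cm → contributes +345.27 cm⁴
  hole: d = 2.0308 cm → contributes −0.51951 cm⁴
Total I = 483.55 cm⁴.

I_x ≈ 484 cm⁴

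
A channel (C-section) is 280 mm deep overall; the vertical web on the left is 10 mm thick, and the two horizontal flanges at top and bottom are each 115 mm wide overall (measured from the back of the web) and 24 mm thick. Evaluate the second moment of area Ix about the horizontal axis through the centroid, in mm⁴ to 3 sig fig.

Split into non-overlapping primitives; take the origin at the lower-left of the bounding box.
Web: 10 × 280, A = 2 800 mm², y = 140 mm, Ī = 18 293 333 mm⁴.
Top flange (beyond web): 105 × 24, A = 2 520 mm², y = 268 mm, Ī = 120 960 mm⁴.
Bottom flange (beyond web): 105 × 24, A = 2 520 mm², y = 12 mm, Ī = 120 960 mm⁴.
By symmetry the centroid is at mid-height, ȳ = 140 mm.
Transfer each piece to the horizontal axis through the centroid using Ī + A·d² with d = y − 140:
  web: d = 0 mm → contributes +18 293 333 mm⁴
  top flange (beyond web): d = 128 mm → contributes +41 408 640 mm⁴
  bottom flange (beyond web): d = -128 mm → contributes +41 408 640 mm⁴
Total I = 101 110 613 mm⁴.

Ix ≈ 1.01 × 10⁸ mm⁴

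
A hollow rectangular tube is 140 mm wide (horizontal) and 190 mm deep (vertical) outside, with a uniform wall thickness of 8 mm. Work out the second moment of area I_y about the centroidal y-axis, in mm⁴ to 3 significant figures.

I_y ≈ 1.58 × 10⁷ mm⁴

Treat the section as a set of non-overlapping primitives; coordinates are from the bounding-box lower-left.
Outer rectangle: 140 × 190, A = 26 600 mm², x = 70 mm, Ī = 43 446 667 mm⁴.
Inner void (subtracted): 124 × 174, A = 21 576 mm², x = 70 mm, Ī = 27 646 048 mm⁴.
By symmetry the centroid is at mid-width, x̄ = 70 mm.
All pieces are centred on the centroidal y-axis, so I = ΣĪ (holes subtracted) = 15 800 619 mm⁴.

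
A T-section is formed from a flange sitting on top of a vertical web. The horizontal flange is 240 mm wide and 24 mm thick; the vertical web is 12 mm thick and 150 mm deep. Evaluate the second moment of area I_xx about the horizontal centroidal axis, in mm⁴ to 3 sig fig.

I_xx ≈ 1.40 × 10⁷ mm⁴

Split into non-overlapping primitives; take the origin at the lower-left of the bounding box.
Flange: 240 × 24, A = 5 760 mm², y = 162 mm, Ī = 276 480 mm⁴.
Web: 12 × 150, A = 1 800 mm², y = 75 mm, Ī = 3 375 000 mm⁴.
Centroid: ȳ = ΣA·y / ΣA = 141.29 mm.
Transfer each piece to the horizontal centroidal axis using Ī + A·d² with d = y − 141.29:
  flange: d = 20.714 mm → contributes +2 747 990 mm⁴
  web: d = -66.286 mm → contributes +11 283 833 mm⁴
Total I = 14 031 823 mm⁴.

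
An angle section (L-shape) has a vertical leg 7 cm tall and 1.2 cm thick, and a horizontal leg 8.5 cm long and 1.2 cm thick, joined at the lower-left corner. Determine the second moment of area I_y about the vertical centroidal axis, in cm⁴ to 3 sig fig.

Decompose the section into non-overlapping parts with the origin at the bottom-left of its bounding rectangle.
Vertical leg: 1.2 × 7, A = 8.4 cm², x = 0.6 cm, Ī = 1.008 cm⁴.
Horizontal leg (remainder): 7.3 × 1.2, A = 8.76 cm², x = 4.85 cm, Ī = 38.902 cm⁴.
Centroid: x̄ = ΣA·x / ΣA = 2.7696 cm.
Transfer each piece to the vertical centroidal axis using Ī + A·d² with d = x − 2.7696:
  vertical leg: d = -2.1696 cm → contributes +40.547 cm⁴
  horizontal leg (remainder): d = 2.0804 cm → contributes +76.816 cm⁴
Total I = 117.36 cm⁴.

I_y ≈ 117 cm⁴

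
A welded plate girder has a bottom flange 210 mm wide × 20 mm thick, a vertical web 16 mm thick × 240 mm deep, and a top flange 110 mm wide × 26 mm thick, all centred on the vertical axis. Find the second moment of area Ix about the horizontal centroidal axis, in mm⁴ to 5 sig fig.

Split into non-overlapping primitives; take the origin at the lower-left of the bounding box.
Bottom plate: 210 × 20, A = 4 200 mm², y = 10 mm, Ī = 140 000 mm⁴.
Web plate: 16 × 240, A = 3 840 mm², y = 140 mm, Ī = 18 432 000 mm⁴.
Top plate: 110 × 26, A = 2 860 mm², y = 273 mm, Ī = 161113.3 mm⁴.
Centroid: ȳ = ΣA·y / ΣA = 124.8055 mm.
Transfer each piece to the horizontal centroidal axis using Ī + A·d² with d = y − 124.8055:
  bottom plate: d = -114.8055 mm → contributes +55 497 276 mm⁴
  web plate: d = 15.1945 mm → contributes +19 318 551 mm⁴
  top plate: d = 148.1945 mm → contributes +62 971 314 mm⁴
Total I = 137 787 141 mm⁴.

Ix ≈ 1.3779 × 10⁸ mm⁴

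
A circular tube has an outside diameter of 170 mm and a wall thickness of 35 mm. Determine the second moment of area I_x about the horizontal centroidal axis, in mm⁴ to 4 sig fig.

I_x ≈ 3.609 × 10⁷ mm⁴

Split into non-overlapping primitives; take the origin at the lower-left of the bounding box.
Outer circle: ⌀170, A = 22 698 mm², y = 85 mm, Ī = 40 998 275 mm⁴.
Bore (subtracted): ⌀100, A = 7853.98 mm², y = 85 mm, Ī = 4 908 739 mm⁴.
By symmetry the centroid is at mid-height, ȳ = 85 mm.
All pieces are centred on the horizontal centroidal axis, so I = ΣĪ (holes subtracted) = 36 089 536 mm⁴.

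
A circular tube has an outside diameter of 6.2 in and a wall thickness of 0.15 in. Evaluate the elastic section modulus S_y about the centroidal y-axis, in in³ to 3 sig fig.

Decompose the section into non-overlapping parts with the origin at the bottom-left of its bounding rectangle.
Outer circle: ⌀6.2, A = 30.191 in², x = 3.1 in, Ī = 72.533 in⁴.
Bore (subtracted): ⌀5.9, A = 27.34 in², x = 3.1 in, Ī = 59.481 in⁴.
By symmetry the centroid is at mid-width, x̄ = 3.1 in.
All pieces are centred on the centroidal y-axis, so I = ΣĪ (holes subtracted) = 13.052 in⁴.
Extreme fibre distance c = 3.1 in; S = I/c = 4.2104 in³.

S_y ≈ 4.21 in³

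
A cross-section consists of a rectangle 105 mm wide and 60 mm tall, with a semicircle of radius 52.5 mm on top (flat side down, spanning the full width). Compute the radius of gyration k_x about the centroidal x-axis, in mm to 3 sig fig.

k_x ≈ 30.3 mm

Treat the section as a set of non-overlapping primitives; coordinates are from the bounding-box lower-left.
Rectangular body: 105 × 60, A = 6 300 mm², y = 30 mm, Ī = 1 890 000 mm⁴.
Semicircular cap: semicircle r = 52.5, A = 4329.5 mm², y = 82.282 mm, Ī = 833 814 mm⁴.
Centroid: ȳ = ΣA·y / ΣA = 51.295 mm.
Transfer each piece to the centroidal x-axis using Ī + A·d² with d = y − 51.295:
  rectangular body: d = -21.295 mm → contributes +4 746 870 mm⁴
  semicircular cap: d = 30.987 mm → contributes +4 990 934 mm⁴
Total I = 9 737 805 mm⁴.
Radius of gyration: k = √(I/A) = √(9 737 805 / 10 630) = 30.267 mm.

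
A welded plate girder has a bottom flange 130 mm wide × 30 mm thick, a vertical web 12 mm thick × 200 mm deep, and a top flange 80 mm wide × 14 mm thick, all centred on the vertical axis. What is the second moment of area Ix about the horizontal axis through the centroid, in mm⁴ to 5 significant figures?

Ix ≈ 5.8154 × 10⁷ mm⁴

Decompose the section into non-overlapping parts with the origin at the bottom-left of its bounding rectangle.
Bottom plate: 130 × 30, A = 3 900 mm², y = 15 mm, Ī = 292 500 mm⁴.
Web plate: 12 × 200, A = 2 400 mm², y = 130 mm, Ī = 8 000 000 mm⁴.
Top plate: 80 × 14, A = 1 120 mm², y = 237 mm, Ī = 18293.33 mm⁴.
Centroid: ȳ = ΣA·y / ΣA = 85.7062 mm.
Transfer each piece to the horizontal axis through the centroid using Ī + A·d² with d = y − 85.7062:
  bottom plate: d = -70.7062 mm → contributes +19 790 030 mm⁴
  web plate: d = 44.2938 mm → contributes +12 708 658 mm⁴
  top plate: d = 151.2938 mm → contributes +25 654 885 mm⁴
Total I = 58 153 573 mm⁴.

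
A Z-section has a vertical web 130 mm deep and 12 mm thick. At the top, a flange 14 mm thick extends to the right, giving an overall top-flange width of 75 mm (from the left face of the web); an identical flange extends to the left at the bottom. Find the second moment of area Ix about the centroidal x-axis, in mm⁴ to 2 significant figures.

Ix ≈ 8.2 × 10⁶ mm⁴

Break the section into simple shapes (no overlaps), measuring from the bottom-left corner of the bounding box.
Web: 12 × 130, A = 1 560 mm², y = 65 mm, Ī = 2 197 000 mm⁴.
Top flange (beyond web): 63 × 14, A = 882 mm², y = 123 mm, Ī = 14 406 mm⁴.
Bottom flange (beyond web): 63 × 14, A = 882 mm², y = 7 mm, Ī = 14 406 mm⁴.
Centroid: ȳ = ΣA·y / ΣA = 65 mm.
Transfer each piece to the centroidal x-axis using Ī + A·d² with d = y − 65:
  web: d = 0 mm → contributes +2 197 000 mm⁴
  top flange (beyond web): d = 58 mm → contributes +2 981 454 mm⁴
  bottom flange (beyond web): d = -58 mm → contributes +2 981 454 mm⁴
Total I = 8 159 908 mm⁴.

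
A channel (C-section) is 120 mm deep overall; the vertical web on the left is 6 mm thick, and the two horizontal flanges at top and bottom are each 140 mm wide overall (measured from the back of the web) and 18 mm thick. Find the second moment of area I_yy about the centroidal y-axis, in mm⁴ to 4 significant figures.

I_yy ≈ 1.029 × 10⁷ mm⁴

Break the section into simple shapes (no overlaps), measuring from the bottom-left corner of the bounding box.
Web: 6 × 120, A = 720 mm², x = 3 mm, Ī = 2 160 mm⁴.
Top flange (beyond web): 134 × 18, A = 2 412 mm², x = 73 mm, Ī = 3 609 156 mm⁴.
Bottom flange (beyond web): 134 × 18, A = 2 412 mm², x = 73 mm, Ī = 3 609 156 mm⁴.
Centroid: x̄ = ΣA·x / ΣA = 63.9091 mm.
Transfer each piece to the centroidal y-axis using Ī + A·d² with d = x − 63.9091:
  web: d = -60.9091 mm → contributes +2 673 300 mm⁴
  top flange (beyond web): d = 9.09091 mm → contributes +3 808 495 mm⁴
  bottom flange (beyond web): d = 9.09091 mm → contributes +3 808 495 mm⁴
Total I = 10 290 290 mm⁴.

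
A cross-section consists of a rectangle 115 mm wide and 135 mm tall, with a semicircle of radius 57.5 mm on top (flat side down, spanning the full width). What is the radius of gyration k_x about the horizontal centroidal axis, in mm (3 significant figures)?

Decompose the section into non-overlapping parts with the origin at the bottom-left of its bounding rectangle.
Rectangular body: 115 × 135, A = 15 525 mm², y = 67.5 mm, Ī = 23 578 594 mm⁴.
Semicircular cap: semicircle r = 57.5, A = 5193.4 mm², y = 159.4 mm, Ī = 1 199 785 mm⁴.
Centroid: ȳ = ΣA·y / ΣA = 90.537 mm.
Transfer each piece to the horizontal centroidal axis using Ī + A·d² with d = y − 90.537:
  rectangular body: d = -23.037 mm → contributes +31 817 982 mm⁴
  semicircular cap: d = 68.866 mm → contributes +25 830 158 mm⁴
Total I = 57 648 140 mm⁴.
Radius of gyration: k = √(I/A) = √(57 648 140 / 20 718) = 52.749 mm.

k_x ≈ 52.7 mm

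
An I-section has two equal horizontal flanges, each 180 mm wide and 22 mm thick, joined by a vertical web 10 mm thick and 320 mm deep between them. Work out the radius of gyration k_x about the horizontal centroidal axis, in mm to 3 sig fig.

k_x ≈ 153 mm

Treat the section as a set of non-overlapping primitives; coordinates are from the bounding-box lower-left.
Bottom flange: 180 × 22, A = 3 960 mm², y = 11 mm, Ī = 159 720 mm⁴.
Web: 10 × 320, A = 3 200 mm², y = 182 mm, Ī = 27 306 667 mm⁴.
Top flange: 180 × 22, A = 3 960 mm², y = 353 mm, Ī = 159 720 mm⁴.
By symmetry the centroid is at mid-height, ȳ = 182 mm.
Transfer each piece to the horizontal centroidal axis using Ī + A·d² with d = y − 182:
  bottom flange: d = -171 mm → contributes +115 954 080 mm⁴
  web: d = 0 mm → contributes +27 306 667 mm⁴
  top flange: d = 171 mm → contributes +115 954 080 mm⁴
Total I = 259 214 827 mm⁴.
Radius of gyration: k = √(I/A) = √(259 214 827 / 11 120) = 152.68 mm.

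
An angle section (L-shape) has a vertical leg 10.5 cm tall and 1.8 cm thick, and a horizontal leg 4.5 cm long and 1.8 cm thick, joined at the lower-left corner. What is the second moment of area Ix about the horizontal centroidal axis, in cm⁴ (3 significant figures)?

Ix ≈ 248 cm⁴

Break the section into simple shapes (no overlaps), measuring from the bottom-left corner of the bounding box.
Vertical leg: 1.8 × 10.5, A = 18.9 cm², y = 5.25 cm, Ī = 173.64 cm⁴.
Horizontal leg (remainder): 2.7 × 1.8, A = 4.86 cm², y = 0.9 cm, Ī = 1.3122 cm⁴.
Centroid: ȳ = ΣA·y / ΣA = 4.3602 cm.
Transfer each piece to the horizontal centroidal axis using Ī + A·d² with d = y − 4.3602:
  vertical leg: d = 0.88977 cm → contributes +188.61 cm⁴
  horizontal leg (remainder): d = -3.4602 cm → contributes +59.502 cm⁴
Total I = 248.11 cm⁴.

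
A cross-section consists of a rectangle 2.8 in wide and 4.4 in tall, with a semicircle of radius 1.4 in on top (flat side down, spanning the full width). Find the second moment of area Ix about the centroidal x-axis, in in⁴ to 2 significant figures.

Ix ≈ 40 in⁴

Treat the section as a set of non-overlapping primitives; coordinates are from the bounding-box lower-left.
Rectangular body: 2.8 × 4.4, A = 12.32 in², y = 2.2 in, Ī = 19.88 in⁴.
Semicircular cap: semicircle r = 1.4, A = 3.079 in², y = 4.994 in, Ī = 0.4216 in⁴.
Centroid: ȳ = ΣA·y / ΣA = 2.759 in.
Transfer each piece to the centroidal x-axis using Ī + A·d² with d = y − 2.759:
  rectangular body: d = -0.5587 in → contributes +23.72 in⁴
  semicircular cap: d = 2.236 in → contributes +15.81 in⁴
Total I = 39.53 in⁴.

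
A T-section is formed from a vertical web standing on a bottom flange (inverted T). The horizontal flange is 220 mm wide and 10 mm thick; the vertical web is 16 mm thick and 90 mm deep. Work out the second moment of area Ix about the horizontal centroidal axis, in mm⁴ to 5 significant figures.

Ix ≈ 3.1662 × 10⁶ mm⁴

Split into non-overlapping primitives; take the origin at the lower-left of the bounding box.
Flange: 220 × 10, A = 2 200 mm², y = 5 mm, Ī = 18333.33 mm⁴.
Web: 16 × 90, A = 1 440 mm², y = 55 mm, Ī = 972 000 mm⁴.
Centroid: ȳ = ΣA·y / ΣA = 24.78022 mm.
Transfer each piece to the horizontal centroidal axis using Ī + A·d² with d = y − 24.78022:
  flange: d = -19.78022 mm → contributes +879098.9 mm⁴
  web: d = 30.21978 mm → contributes +2 287 059 mm⁴
Total I = 3 166 158 mm⁴.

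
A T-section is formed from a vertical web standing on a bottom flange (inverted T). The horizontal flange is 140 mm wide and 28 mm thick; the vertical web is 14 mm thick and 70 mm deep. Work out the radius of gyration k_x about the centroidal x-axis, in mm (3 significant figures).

k_x ≈ 22.8 mm

Decompose the section into non-overlapping parts with the origin at the bottom-left of its bounding rectangle.
Flange: 140 × 28, A = 3 920 mm², y = 14 mm, Ī = 256 107 mm⁴.
Web: 14 × 70, A = 980 mm², y = 63 mm, Ī = 400 167 mm⁴.
Centroid: ȳ = ΣA·y / ΣA = 23.8 mm.
Transfer each piece to the centroidal x-axis using Ī + A·d² with d = y − 23.8:
  flange: d = -9.8 mm → contributes +632 583 mm⁴
  web: d = 39.2 mm → contributes +1 906 074 mm⁴
Total I = 2 538 657 mm⁴.
Radius of gyration: k = √(I/A) = √(2 538 657 / 4 900) = 22.762 mm.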